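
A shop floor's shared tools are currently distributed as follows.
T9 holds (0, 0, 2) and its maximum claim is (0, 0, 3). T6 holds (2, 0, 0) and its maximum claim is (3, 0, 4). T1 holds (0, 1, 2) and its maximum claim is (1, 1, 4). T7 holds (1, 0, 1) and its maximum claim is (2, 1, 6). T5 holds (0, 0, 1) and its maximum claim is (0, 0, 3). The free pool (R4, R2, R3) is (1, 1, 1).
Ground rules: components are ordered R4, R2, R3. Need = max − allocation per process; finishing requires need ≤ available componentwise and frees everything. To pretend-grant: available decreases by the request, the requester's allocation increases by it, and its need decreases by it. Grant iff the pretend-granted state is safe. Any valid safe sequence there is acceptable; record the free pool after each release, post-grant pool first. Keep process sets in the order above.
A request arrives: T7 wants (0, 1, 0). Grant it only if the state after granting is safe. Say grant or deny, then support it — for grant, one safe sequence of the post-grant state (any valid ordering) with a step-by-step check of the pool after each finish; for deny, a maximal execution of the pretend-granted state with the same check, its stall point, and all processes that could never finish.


GRANT. The post-grant state is safe; one safe sequence: T9, T1, T6, T5, T7.
Key observation: granting shrinks the pool to (1, 0, 1), yet T9 still fits and the chain goes through.
Check on the post-grant state, step by step:
  pool = (1, 0, 1)
  run T9 (needs (0, 0, 1), free (1, 0, 1)); after release of (0, 0, 2) the pool is (1, 0, 3)
  run T1 (needs (1, 0, 2), free (1, 0, 3)); after release of (0, 1, 2) the pool is (1, 1, 5)
  run T6 (needs (1, 0, 4), free (1, 1, 5)); after release of (2, 0, 0) the pool is (3, 1, 5)
  run T5 (needs (0, 0, 2), free (3, 1, 5)); after release of (0, 0, 1) the pool is (3, 1, 6)
  run T7 (needs (1, 0, 5), free (3, 1, 6)); after release of (1, 1, 1) the pool is (4, 2, 7)


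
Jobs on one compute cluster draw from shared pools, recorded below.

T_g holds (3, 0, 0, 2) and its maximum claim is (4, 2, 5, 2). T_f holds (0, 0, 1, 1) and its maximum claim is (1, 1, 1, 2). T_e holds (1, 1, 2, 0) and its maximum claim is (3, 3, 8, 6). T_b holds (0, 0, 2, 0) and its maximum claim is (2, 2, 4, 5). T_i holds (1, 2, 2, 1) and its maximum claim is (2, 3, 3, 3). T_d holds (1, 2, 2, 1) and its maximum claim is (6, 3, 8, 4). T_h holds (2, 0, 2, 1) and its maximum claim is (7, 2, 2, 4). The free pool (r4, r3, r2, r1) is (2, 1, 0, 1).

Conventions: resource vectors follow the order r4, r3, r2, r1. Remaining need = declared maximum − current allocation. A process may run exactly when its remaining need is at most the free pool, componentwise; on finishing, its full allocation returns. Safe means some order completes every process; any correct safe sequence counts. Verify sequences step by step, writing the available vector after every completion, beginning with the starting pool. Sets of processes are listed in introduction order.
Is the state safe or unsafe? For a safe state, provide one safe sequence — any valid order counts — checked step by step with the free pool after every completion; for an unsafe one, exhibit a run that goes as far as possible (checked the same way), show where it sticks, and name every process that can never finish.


The state is UNSAFE.
Key observation: after T_f, T_i the pool peaks at (3, 3, 3, 3), and each blocked process is short somewhere: T_g on r2; T_e on r2, r1; T_b on r1; T_d on r4, r2; T_h on r4.
A maximal execution: T_f, T_i — then nothing else fits. Check, step by step:
  pool = (2, 1, 0, 1)
  T_f: need (1, 1, 0, 1) fits (2, 1, 0, 1); releases (0, 0, 1, 1), pool now (2, 1, 1, 2)
  T_i: need (1, 1, 1, 2) fits (2, 1, 1, 2); releases (1, 2, 2, 1), pool now (3, 3, 3, 3)
  T_g cannot run: need (1, 2, 5, 0) vs free (3, 3, 3, 3) (insufficient r2)
  T_e cannot run: need (2, 2, 6, 6) vs free (3, 3, 3, 3) (insufficient r2 and r1)
  T_b cannot run: need (2, 2, 2, 5) vs free (3, 3, 3, 3) (insufficient r1)
  T_d cannot run: need (5, 1, 6, 3) vs free (3, 3, 3, 3) (insufficient r4 and r2)
  T_h cannot run: need (5, 2, 0, 3) vs free (3, 3, 3, 3) (insufficient r4)
Processes that can never finish: T_g, T_e, T_b, T_d and T_h.


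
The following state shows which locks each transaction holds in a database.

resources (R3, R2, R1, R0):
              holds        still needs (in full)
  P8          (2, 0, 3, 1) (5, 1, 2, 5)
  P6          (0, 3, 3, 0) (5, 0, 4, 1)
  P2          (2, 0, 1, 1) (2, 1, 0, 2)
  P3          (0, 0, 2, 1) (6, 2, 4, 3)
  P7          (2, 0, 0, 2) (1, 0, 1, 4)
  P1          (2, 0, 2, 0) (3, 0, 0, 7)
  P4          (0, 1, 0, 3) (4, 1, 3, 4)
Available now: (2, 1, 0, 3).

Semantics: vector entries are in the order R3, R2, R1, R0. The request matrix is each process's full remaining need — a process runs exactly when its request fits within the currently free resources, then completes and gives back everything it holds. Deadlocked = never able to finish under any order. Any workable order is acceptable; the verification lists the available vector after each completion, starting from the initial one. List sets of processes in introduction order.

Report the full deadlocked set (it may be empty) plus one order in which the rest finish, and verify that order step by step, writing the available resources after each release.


Deadlocked set: P8, P6, P3, P1 and P4.
Key observation: after P2, P7 the pool peaks at (6, 1, 1, 6), and each blocked process is short somewhere: P8 on R1; P6 on R1; P3 on R2, R1; P1 on R0; P4 on R1.
The rest can finish in the order P2, P7. Verifying each step:
  pool = (2, 1, 0, 3)
  run P2 (needs (2, 1, 0, 2), free (2, 1, 0, 3)); after release of (2, 0, 1, 1) the pool is (4, 1, 1, 4)
  run P7 (needs (1, 0, 1, 4), free (4, 1, 1, 4)); after release of (2, 0, 0, 2) the pool is (6, 1, 1, 6)
The blocked processes can never fit:
  P8 cannot run: need (5, 1, 2, 5) vs free (6, 1, 1, 6) (insufficient R1)
  P6 cannot run: need (5, 0, 4, 1) vs free (6, 1, 1, 6) (insufficient R1)
  P3 cannot run: need (6, 2, 4, 3) vs free (6, 1, 1, 6) (insufficient R2 and R1)
  P1 cannot run: need (3, 0, 0, 7) vs free (6, 1, 1, 6) (insufficient R0)
  P4 cannot run: need (4, 1, 3, 4) vs free (6, 1, 1, 6) (insufficient R1)


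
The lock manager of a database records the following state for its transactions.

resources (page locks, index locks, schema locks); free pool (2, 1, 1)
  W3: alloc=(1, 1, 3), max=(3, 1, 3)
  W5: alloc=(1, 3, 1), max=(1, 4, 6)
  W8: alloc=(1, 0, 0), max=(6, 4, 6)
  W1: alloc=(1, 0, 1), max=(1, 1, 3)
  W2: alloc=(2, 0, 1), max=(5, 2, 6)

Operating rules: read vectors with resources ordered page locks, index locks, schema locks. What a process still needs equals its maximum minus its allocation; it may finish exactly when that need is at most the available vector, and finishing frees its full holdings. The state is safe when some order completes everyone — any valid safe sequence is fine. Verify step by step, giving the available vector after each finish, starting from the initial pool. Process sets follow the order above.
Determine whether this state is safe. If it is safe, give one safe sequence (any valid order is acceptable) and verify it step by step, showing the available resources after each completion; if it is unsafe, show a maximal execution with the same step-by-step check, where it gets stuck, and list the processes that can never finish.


SAFE. One safe sequence: W3, W1, W2, W5, W8.
Key observation: W3 is the earliest step where a requested resource binds exactly: need (2, 0, 0), pool (2, 1, 1) at its turn.
Check, step by step:
  pool = (2, 1, 1)
  run W3 (needs (2, 0, 0), free (2, 1, 1)); after release of (1, 1, 3) the pool is (3, 2, 4)
  run W1 (needs (0, 1, 2), free (3, 2, 4)); after release of (1, 0, 1) the pool is (4, 2, 5)
  run W2 (needs (3, 2, 5), free (4, 2, 5)); after release of (2, 0, 1) the pool is (6, 2, 6)
  run W5 (needs (0, 1, 5), free (6, 2, 6)); after release of (1, 3, 1) the pool is (7, 5, 7)
  run W8 (needs (5, 4, 6), free (7, 5, 7)); after release of (1, 0, 0) the pool is (8, 5, 7)


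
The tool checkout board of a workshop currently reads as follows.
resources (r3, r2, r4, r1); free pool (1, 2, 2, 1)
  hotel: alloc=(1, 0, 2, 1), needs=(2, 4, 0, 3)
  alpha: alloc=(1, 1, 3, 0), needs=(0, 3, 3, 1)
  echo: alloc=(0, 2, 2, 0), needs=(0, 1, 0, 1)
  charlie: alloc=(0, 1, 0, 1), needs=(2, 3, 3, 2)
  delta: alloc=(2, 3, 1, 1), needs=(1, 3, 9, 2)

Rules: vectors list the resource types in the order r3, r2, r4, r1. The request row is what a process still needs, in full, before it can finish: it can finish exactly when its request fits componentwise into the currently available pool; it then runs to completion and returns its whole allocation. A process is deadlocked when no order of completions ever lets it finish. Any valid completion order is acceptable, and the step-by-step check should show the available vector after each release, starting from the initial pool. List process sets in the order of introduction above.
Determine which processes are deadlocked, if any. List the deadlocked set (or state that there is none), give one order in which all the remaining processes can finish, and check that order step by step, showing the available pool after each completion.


Deadlocked set: hotel, charlie and delta.
Key observation: after echo, alpha complete, (2, 5, 7, 1) is the best the pool ever gets, yet each leftover process wants more r1.
One completion order for the rest: echo, alpha. Step-by-step check:
  pool = (1, 2, 2, 1)
  echo: need (0, 1, 0, 1) fits (1, 2, 2, 1); releases (0, 2, 2, 0), pool now (1, 4, 4, 1)
  alpha: need (0, 3, 3, 1) fits (1, 4, 4, 1); releases (1, 1, 3, 0), pool now (2, 5, 7, 1)
The stuck group stays short no matter what:
  hotel still needs (2, 4, 0, 3) but only (2, 5, 7, 1) is free — short on r1
  charlie still needs (2, 3, 3, 2) but only (2, 5, 7, 1) is free — short on r1
  delta still needs (1, 3, 9, 2) but only (2, 5, 7, 1) is free — short on r4 and r1


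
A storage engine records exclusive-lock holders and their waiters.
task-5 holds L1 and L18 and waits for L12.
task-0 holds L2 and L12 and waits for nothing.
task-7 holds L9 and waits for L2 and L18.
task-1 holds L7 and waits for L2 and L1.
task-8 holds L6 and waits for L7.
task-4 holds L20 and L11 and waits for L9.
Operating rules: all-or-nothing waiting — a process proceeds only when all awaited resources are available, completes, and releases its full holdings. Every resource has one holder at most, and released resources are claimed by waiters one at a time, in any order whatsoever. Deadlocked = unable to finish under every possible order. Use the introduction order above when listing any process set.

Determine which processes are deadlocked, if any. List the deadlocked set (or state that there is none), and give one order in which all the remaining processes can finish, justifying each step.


The deadlocked set is empty.
Key observation: the wait relation is loop-free; peeling off processes with no waits unwinds the whole state.
A valid finishing order for the others: task-0, task-5, task-1, task-7, task-4, task-8.
Walking it through:
  run task-0 (it waits on nothing); releases L2 and L12
  run task-5 (all its waits — L12 — are resolved); releases L1 and L18
  run task-1 (all its waits — L2 and L1 — are resolved); releases L7
  run task-7 (all its waits — L2 and L18 — are resolved); releases L9
  run task-4 (all its waits — L9 — are resolved); releases L20 and L11
  run task-8 (all its waits — L7 — are resolved); releases L6


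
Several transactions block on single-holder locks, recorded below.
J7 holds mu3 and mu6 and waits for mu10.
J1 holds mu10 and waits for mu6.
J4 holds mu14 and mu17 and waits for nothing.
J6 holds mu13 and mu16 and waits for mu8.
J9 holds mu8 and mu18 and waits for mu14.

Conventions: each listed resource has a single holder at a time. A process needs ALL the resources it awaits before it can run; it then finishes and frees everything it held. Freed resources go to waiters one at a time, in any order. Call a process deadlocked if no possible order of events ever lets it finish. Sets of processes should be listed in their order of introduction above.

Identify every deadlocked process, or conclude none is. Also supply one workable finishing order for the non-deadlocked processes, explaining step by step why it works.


Deadlocked: J7 and J1.
Key observation: the knot is the closed ring of waits J7 -> J1 -> J7; no other process is dragged down with it.
The rest can finish in the order J4, J9, J6.
Step-by-step check:
  J4 waits on nothing -> runs at once and releases mu14 and mu17
  run J9 (all its waits — mu14 — are resolved); releases mu8 and mu18
  run J6 (all its waits — mu8 — are resolved); releases mu13 and mu16


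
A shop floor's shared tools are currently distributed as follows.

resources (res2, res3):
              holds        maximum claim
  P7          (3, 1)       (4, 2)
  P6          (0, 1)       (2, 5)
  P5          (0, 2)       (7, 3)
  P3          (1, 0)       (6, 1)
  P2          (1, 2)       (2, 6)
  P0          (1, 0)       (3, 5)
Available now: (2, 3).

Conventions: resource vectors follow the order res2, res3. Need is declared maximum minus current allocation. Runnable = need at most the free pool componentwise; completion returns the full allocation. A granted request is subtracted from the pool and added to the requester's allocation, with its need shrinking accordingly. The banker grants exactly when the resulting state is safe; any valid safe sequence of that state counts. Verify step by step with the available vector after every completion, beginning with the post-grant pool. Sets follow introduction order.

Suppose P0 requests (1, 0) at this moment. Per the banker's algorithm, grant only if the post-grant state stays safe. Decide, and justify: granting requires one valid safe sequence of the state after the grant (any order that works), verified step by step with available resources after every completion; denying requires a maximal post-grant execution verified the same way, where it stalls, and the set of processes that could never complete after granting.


GRANT. The post-grant state is safe; one safe sequence: P7, P2, P3, P0, P5, P6.
Key observation: with (1, 3) left after the transfer, P7 can run at once — the state stays safe.
Verifying the post-grant state step by step:
  pool = (1, 3)
  P7: need (1, 1) fits (1, 3); releases (3, 1), pool now (4, 4)
  P2: need (1, 4) fits (4, 4); releases (1, 2), pool now (5, 6)
  P3: need (5, 1) fits (5, 6); releases (1, 0), pool now (6, 6)
  P0: need (1, 5) fits (6, 6); releases (2, 0), pool now (8, 6)
  P5: need (7, 1) fits (8, 6); releases (0, 2), pool now (8, 8)
  P6: need (2, 4) fits (8, 8); releases (0, 1), pool now (8, 9)


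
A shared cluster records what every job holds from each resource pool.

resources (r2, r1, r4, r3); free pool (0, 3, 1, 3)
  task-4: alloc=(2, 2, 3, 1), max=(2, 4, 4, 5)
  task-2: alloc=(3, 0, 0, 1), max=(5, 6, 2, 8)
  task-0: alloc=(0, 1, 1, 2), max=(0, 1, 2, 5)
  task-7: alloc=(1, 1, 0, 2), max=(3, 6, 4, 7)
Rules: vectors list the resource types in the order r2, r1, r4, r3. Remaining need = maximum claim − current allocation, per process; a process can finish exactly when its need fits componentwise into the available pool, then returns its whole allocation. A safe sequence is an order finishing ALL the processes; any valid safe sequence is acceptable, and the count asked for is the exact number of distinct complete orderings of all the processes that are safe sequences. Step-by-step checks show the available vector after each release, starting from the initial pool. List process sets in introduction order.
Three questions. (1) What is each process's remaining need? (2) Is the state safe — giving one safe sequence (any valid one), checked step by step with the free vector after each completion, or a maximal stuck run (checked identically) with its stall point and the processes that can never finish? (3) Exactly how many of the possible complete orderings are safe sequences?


(1) Remaining need (order r2, r1, r4, r3):
  task-4: (0, 2, 1, 4)
  task-2: (2, 6, 2, 7)
  task-0: (0, 0, 1, 3)
  task-7: (2, 5, 4, 5)
(2) SAFE — a valid safe sequence is task-0, task-4, task-7, task-2.
Key observation: the order's first zero-slack moment is task-0 ((0, 0, 1, 3) needed, (0, 3, 1, 3) free — a requested resource with nothing to spare).
Walking it through:
  pool = (0, 3, 1, 3)
  task-0 needs (0, 0, 1, 3) <= (0, 3, 1, 3) -> finishes; pool += (0, 1, 1, 2) = (0, 4, 2, 5)
  task-4 needs (0, 2, 1, 4) <= (0, 4, 2, 5) -> finishes; pool += (2, 2, 3, 1) = (2, 6, 5, 6)
  task-7 needs (2, 5, 4, 5) <= (2, 6, 5, 6) -> finishes; pool += (1, 1, 0, 2) = (3, 7, 5, 8)
  task-2 needs (2, 6, 2, 7) <= (3, 7, 5, 8) -> finishes; pool += (3, 0, 0, 1) = (6, 7, 5, 9)
(3) Exactly 1 of the possible complete orderings is a safe sequence.


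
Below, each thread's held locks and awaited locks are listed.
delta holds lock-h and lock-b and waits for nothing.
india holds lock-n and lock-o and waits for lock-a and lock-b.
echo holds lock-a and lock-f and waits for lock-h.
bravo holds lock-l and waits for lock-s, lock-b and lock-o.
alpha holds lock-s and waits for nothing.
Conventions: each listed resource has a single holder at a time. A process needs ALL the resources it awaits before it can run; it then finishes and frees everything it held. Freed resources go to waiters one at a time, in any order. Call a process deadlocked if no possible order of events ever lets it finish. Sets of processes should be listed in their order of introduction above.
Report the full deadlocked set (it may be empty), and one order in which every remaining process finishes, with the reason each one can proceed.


No process is deadlocked.
Key observation: no waiting chain loops back on itself — every chain ends at a process that waits on nothing, so everyone eventually runs.
A valid finishing order for the others: delta, echo, alpha, india, bravo.
Verifying each step:
  delta waits on nothing -> runs at once and releases lock-h and lock-b
  run echo (all its waits — lock-h — are resolved); releases lock-a and lock-f
  alpha waits on nothing -> runs at once and releases lock-s
  run india (all its waits — lock-a and lock-b — are resolved); releases lock-n and lock-o
  run bravo (all its waits — lock-s, lock-b and lock-o — are resolved); releases lock-l


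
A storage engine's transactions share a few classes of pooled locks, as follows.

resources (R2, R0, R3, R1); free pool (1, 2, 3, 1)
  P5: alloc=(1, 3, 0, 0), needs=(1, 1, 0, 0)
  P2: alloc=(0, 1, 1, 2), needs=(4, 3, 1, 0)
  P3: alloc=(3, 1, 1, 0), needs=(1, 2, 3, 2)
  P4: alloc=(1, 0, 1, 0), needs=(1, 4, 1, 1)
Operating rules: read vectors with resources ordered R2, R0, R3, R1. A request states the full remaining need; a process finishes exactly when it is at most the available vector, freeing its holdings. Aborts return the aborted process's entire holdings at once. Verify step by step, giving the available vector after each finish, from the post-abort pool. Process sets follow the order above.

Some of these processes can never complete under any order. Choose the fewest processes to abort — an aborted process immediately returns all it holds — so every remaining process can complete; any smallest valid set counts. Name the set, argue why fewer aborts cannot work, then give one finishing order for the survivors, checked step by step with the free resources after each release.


Abort P3.
Key observation: the deadlocked P2 becomes finishable only because P3 released (3, 1, 1, 0); it completes at step 1 below.
Why nothing smaller works: aborting no one leaves the state deadlocked as given.
One survivor order: P2, P5, P4. Check, step by step (post-abort pool first):
  pool = (4, 3, 4, 1)
  run P2 (needs (4, 3, 1, 0), free (4, 3, 4, 1)); after release of (0, 1, 1, 2) the pool is (4, 4, 5, 3)
  run P5 (needs (1, 1, 0, 0), free (4, 4, 5, 3)); after release of (1, 3, 0, 0) the pool is (5, 7, 5, 3)
  run P4 (needs (1, 4, 1, 1), free (5, 7, 5, 3)); after release of (1, 0, 1, 0) the pool is (6, 7, 6, 3)


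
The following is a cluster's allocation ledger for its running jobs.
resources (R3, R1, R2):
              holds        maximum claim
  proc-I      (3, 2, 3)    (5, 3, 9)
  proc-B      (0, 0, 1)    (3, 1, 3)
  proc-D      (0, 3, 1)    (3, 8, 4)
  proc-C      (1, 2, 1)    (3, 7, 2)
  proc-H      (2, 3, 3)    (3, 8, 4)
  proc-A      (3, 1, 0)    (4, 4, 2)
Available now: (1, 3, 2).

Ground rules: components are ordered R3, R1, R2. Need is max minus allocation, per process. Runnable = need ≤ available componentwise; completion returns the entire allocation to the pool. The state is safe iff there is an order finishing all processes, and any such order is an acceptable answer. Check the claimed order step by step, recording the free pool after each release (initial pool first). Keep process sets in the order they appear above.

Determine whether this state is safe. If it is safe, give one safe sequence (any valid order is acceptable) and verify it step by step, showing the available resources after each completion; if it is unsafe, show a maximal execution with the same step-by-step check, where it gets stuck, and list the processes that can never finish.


The state is UNSAFE.
Key observation: after proc-A, proc-B the pool peaks at (4, 4, 3), and each blocked process is short somewhere: proc-I on R2; proc-D on R1; proc-C on R1; proc-H on R1.
Going as far as possible: proc-A, proc-B; after that, nothing fits. Verifying each step:
  pool = (1, 3, 2)
  run proc-A (needs (1, 3, 2), free (1, 3, 2)); after release of (3, 1, 0) the pool is (4, 4, 2)
  run proc-B (needs (3, 1, 2), free (4, 4, 2)); after release of (0, 0, 1) the pool is (4, 4, 3)
  blocked: proc-I wants (2, 1, 6), pool (4, 4, 3) — not enough R2
  blocked: proc-D wants (3, 5, 3), pool (4, 4, 3) — not enough R1
  blocked: proc-C wants (2, 5, 1), pool (4, 4, 3) — not enough R1
  blocked: proc-H wants (1, 5, 1), pool (4, 4, 3) — not enough R1
Permanently blocked: proc-I, proc-D, proc-C and proc-H.


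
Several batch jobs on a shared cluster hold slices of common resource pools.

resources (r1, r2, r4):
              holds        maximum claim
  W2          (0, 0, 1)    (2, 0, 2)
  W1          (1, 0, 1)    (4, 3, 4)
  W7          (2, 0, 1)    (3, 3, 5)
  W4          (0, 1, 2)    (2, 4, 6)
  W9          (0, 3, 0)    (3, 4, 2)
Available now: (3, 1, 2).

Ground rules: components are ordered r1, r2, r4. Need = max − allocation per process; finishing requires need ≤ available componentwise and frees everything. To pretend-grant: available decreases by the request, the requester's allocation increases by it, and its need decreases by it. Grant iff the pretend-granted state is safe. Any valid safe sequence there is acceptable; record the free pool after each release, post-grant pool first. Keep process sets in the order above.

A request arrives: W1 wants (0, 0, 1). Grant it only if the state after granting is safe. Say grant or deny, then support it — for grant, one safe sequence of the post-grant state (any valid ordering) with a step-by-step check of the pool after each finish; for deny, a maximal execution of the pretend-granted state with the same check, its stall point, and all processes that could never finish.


GRANT — the state after the grant stays safe, e.g. via W2, W9, W1, W7, W4.
Key observation: granting shrinks the pool to (3, 1, 1), yet W2 still fits and the chain goes through.
Step-by-step check of the post-grant state:
  pool = (3, 1, 1)
  W2 needs (2, 0, 1) <= (3, 1, 1) -> finishes; pool += (0, 0, 1) = (3, 1, 2)
  W9 needs (3, 1, 2) <= (3, 1, 2) -> finishes; pool += (0, 3, 0) = (3, 4, 2)
  W1 needs (3, 3, 2) <= (3, 4, 2) -> finishes; pool += (1, 0, 2) = (4, 4, 4)
  W7 needs (1, 3, 4) <= (4, 4, 4) -> finishes; pool += (2, 0, 1) = (6, 4, 5)
  W4 needs (2, 3, 4) <= (6, 4, 5) -> finishes; pool += (0, 1, 2) = (6, 5, 7)


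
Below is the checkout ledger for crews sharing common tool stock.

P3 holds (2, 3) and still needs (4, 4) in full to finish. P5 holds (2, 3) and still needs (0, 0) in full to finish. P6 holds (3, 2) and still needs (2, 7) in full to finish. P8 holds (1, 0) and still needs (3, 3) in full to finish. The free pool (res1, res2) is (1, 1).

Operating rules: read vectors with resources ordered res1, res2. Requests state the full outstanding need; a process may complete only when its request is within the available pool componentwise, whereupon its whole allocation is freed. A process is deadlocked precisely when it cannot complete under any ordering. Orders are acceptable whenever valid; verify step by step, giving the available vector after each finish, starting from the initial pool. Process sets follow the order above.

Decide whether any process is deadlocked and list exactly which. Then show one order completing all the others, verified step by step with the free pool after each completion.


The deadlocked set is empty.
Key observation: there is always a runnable process — P5 first — so the state unwinds completely.
One completion order for the rest: P5, P8, P3, P6. Step-by-step check:
  pool = (1, 1)
  P5 needs (0, 0) <= (1, 1) -> finishes; pool += (2, 3) = (3, 4)
  P8 needs (3, 3) <= (3, 4) -> finishes; pool += (1, 0) = (4, 4)
  P3 needs (4, 4) <= (4, 4) -> finishes; pool += (2, 3) = (6, 7)
  P6 needs (2, 7) <= (6, 7) -> finishes; pool += (3, 2) = (9, 9)


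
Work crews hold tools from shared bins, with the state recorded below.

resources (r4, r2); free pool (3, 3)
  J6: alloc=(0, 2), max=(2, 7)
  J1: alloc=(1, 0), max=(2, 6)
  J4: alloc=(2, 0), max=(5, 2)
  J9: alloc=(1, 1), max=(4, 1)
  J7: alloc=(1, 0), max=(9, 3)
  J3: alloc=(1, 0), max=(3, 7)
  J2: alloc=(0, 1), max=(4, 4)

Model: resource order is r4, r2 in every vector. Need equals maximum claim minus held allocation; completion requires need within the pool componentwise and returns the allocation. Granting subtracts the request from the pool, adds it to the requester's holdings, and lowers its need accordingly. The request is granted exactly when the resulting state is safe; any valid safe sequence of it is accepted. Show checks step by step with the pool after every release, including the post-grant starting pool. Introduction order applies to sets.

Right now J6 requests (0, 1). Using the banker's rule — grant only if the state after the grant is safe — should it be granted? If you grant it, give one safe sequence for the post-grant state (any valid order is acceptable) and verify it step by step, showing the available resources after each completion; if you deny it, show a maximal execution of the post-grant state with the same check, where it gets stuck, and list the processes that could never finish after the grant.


GRANT — the state after the grant stays safe, e.g. via J9, J2, J4, J6, J3, J1, J7.
Key observation: the grant leaves (3, 2) free — enough for J9, whose release restarts the cascade.
Step-by-step check of the post-grant state:
  pool = (3, 2)
  J9: need (3, 0) fits (3, 2); releases (1, 1), pool now (4, 3)
  J2: need (4, 3) fits (4, 3); releases (0, 1), pool now (4, 4)
  J4: need (3, 2) fits (4, 4); releases (2, 0), pool now (6, 4)
  J6: need (2, 4) fits (6, 4); releases (0, 3), pool now (6, 7)
  J3: need (2, 7) fits (6, 7); releases (1, 0), pool now (7, 7)
  J1: need (1, 6) fits (7, 7); releases (1, 0), pool now (8, 7)
  J7: need (8, 3) fits (8, 7); releases (1, 0), pool now (9, 7)


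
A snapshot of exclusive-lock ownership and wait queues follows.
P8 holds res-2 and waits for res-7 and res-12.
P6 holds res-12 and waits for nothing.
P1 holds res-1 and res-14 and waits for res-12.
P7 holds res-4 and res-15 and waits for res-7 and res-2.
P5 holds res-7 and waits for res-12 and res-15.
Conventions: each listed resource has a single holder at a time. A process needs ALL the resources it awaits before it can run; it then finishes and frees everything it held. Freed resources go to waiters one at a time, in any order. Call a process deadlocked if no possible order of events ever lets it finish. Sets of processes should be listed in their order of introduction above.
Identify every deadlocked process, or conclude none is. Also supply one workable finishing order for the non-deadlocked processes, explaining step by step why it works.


Deadlocked set: P8, P7 and P5.
Key observation: the loop P8 -> P5 -> P7 -> P8 blocks itself forever; no other process is dragged down with it.
The rest can finish in the order P6, P1.
Walking it through:
  P6: no waits; runs immediately, freeing res-12
  P1 waits on res-12 — all released -> runs and releases res-1 and res-14


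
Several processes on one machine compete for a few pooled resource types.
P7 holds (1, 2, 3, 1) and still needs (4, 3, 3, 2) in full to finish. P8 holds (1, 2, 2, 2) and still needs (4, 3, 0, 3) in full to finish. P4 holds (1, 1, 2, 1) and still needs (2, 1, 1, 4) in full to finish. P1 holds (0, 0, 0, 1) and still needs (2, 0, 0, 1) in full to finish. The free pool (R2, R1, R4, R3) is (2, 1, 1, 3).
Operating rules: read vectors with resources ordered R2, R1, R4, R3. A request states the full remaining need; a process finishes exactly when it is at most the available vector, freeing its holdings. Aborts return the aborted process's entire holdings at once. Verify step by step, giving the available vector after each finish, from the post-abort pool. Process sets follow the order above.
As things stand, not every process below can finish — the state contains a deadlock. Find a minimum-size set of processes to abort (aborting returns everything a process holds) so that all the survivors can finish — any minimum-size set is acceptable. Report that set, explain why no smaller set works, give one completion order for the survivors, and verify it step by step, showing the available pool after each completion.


Abort P7.
Key observation: the returned (1, 2, 3, 1) from P7 is what brings P8 — unrunnable before, under any order — into play at step 3.
Why nothing smaller works: aborting no one leaves the state deadlocked as given.
Survivors finish in the order: P1, P4, P8. Check, step by step (pool after the aborts first):
  pool = (3, 3, 4, 4)
  run P1 (needs (2, 0, 0, 1), free (3, 3, 4, 4)); after release of (0, 0, 0, 1) the pool is (3, 3, 4, 5)
  run P4 (needs (2, 1, 1, 4), free (3, 3, 4, 5)); after release of (1, 1, 2, 1) the pool is (4, 4, 6, 6)
  run P8 (needs (4, 3, 0, 3), free (4, 4, 6, 6)); after release of (1, 2, 2, 2) the pool is (5, 6, 8, 8)


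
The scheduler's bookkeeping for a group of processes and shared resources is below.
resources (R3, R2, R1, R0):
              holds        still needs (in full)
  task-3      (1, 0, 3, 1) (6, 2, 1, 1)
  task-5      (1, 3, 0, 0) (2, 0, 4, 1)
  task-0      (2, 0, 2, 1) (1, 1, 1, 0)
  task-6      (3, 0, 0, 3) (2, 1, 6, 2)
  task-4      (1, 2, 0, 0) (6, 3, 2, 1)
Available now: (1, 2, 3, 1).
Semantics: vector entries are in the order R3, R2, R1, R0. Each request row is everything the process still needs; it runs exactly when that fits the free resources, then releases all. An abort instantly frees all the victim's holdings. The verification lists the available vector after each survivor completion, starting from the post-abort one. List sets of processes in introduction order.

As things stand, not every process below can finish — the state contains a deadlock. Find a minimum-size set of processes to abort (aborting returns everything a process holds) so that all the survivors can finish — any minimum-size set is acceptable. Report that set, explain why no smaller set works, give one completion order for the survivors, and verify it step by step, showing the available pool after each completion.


Abort task-3.
Key observation: task-6 was stuck for good until task-3 gave back (1, 0, 3, 1); in the order shown it finishes at step 3.
No smaller set exists: with zero aborts the deadlock remains.
The survivors complete as task-0, task-5, task-6, task-4. Walking it through (starting from the post-abort pool):
  pool = (2, 2, 6, 2)
  task-0: need (1, 1, 1, 0) fits (2, 2, 6, 2); releases (2, 0, 2, 1), pool now (4, 2, 8, 3)
  task-5: need (2, 0, 4, 1) fits (4, 2, 8, 3); releases (1, 3, 0, 0), pool now (5, 5, 8, 3)
  task-6: need (2, 1, 6, 2) fits (5, 5, 8, 3); releases (3, 0, 0, 3), pool now (8, 5, 8, 6)
  task-4: need (6, 3, 2, 1) fits (8, 5, 8, 6); releases (1, 2, 0, 0), pool now (9, 7, 8, 6)


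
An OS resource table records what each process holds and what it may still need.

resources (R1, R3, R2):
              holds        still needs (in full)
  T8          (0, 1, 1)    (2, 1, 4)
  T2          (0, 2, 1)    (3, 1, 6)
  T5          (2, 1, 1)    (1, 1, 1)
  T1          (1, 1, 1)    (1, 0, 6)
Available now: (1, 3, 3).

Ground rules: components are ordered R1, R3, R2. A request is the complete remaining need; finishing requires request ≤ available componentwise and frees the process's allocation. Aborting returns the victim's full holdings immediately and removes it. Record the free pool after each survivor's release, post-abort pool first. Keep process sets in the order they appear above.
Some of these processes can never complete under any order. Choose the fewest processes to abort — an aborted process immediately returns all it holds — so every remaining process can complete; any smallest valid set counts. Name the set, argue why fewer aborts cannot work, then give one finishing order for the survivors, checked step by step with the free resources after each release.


Minimum abort set: T1.
Key observation: T2 had no path to completion before; after the abort of T1 ((1, 1, 1) returned), step 3 is where it fits.
Why nothing smaller works: aborting no one leaves the state deadlocked as given.
One survivor order: T5, T8, T2. Verifying each step (post-abort pool first):
  pool = (2, 4, 4)
  T5: need (1, 1, 1) fits (2, 4, 4); releases (2, 1, 1), pool now (4, 5, 5)
  T8: need (2, 1, 4) fits (4, 5, 5); releases (0, 1, 1), pool now (4, 6, 6)
  T2: need (3, 1, 6) fits (4, 6, 6); releases (0, 2, 1), pool now (4, 8, 7)


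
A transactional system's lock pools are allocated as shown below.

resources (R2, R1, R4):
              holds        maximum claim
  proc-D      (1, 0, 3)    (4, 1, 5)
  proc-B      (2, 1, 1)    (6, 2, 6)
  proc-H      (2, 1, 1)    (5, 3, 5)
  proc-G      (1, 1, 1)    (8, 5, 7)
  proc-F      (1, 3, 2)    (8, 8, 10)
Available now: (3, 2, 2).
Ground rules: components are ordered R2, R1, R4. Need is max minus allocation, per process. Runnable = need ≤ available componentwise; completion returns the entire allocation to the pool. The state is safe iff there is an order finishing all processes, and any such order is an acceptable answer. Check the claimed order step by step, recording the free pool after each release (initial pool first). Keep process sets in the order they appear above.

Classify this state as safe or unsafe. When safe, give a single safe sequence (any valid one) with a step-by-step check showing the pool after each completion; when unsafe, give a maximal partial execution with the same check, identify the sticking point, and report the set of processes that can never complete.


The state is SAFE; one workable sequence: proc-D, proc-B, proc-H, proc-G, proc-F.
Key observation: at proc-D the run first touches a limit — (3, 1, 2) against (3, 2, 2), exact on a resource it actually requests.
Check, step by step:
  pool = (3, 2, 2)
  proc-D: need (3, 1, 2) fits (3, 2, 2); releases (1, 0, 3), pool now (4, 2, 5)
  proc-B: need (4, 1, 5) fits (4, 2, 5); releases (2, 1, 1), pool now (6, 3, 6)
  proc-H: need (3, 2, 4) fits (6, 3, 6); releases (2, 1, 1), pool now (8, 4, 7)
  proc-G: need (7, 4, 6) fits (8, 4, 7); releases (1, 1, 1), pool now (9, 5, 8)
  proc-F: need (7, 5, 8) fits (9, 5, 8); releases (1, 3, 2), pool now (10, 8, 10)


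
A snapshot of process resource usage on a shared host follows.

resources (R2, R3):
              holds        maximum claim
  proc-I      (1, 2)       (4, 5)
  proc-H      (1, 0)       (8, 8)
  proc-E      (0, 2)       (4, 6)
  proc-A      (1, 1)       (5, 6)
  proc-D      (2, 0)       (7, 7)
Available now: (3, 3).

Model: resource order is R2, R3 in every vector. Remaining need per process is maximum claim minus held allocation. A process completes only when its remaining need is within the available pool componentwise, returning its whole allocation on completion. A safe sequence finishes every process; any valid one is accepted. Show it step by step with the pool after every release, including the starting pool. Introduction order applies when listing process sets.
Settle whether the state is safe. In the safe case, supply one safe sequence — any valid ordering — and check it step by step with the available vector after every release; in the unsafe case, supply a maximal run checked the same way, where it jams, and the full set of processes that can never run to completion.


SAFE. One safe sequence: proc-I, proc-E, proc-A, proc-D, proc-H.
Key observation: the first exact fit in this order is proc-I — it needs (3, 3) with (3, 3) free, meeting a requested resource to the last unit.
Check, step by step:
  pool = (3, 3)
  run proc-I (needs (3, 3), free (3, 3)); after release of (1, 2) the pool is (4, 5)
  run proc-E (needs (4, 4), free (4, 5)); after release of (0, 2) the pool is (4, 7)
  run proc-A (needs (4, 5), free (4, 7)); after release of (1, 1) the pool is (5, 8)
  run proc-D (needs (5, 7), free (5, 8)); after release of (2, 0) the pool is (7, 8)
  run proc-H (needs (7, 8), free (7, 8)); after release of (1, 0) the pool is (8, 8)


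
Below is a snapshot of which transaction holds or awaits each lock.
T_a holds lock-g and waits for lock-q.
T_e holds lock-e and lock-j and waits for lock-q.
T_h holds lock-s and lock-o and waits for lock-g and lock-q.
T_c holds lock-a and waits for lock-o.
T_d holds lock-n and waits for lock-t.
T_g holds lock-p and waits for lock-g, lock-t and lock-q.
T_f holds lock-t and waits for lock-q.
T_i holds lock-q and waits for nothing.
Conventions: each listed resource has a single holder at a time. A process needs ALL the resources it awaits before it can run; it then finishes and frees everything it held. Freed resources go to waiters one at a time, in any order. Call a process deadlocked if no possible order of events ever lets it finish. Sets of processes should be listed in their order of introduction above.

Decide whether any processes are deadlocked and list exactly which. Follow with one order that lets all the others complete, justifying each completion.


Nothing here is deadlocked.
Key observation: there is no circular wait here — follow any chain and it reaches a process that is free to run now.
A valid finishing order for the others: T_i, T_e, T_f, T_a, T_h, T_c, T_d, T_g.
Check, step by step:
  T_i waits on nothing -> runs at once and releases lock-q
  T_e waits on lock-q — all released -> runs and releases lock-e and lock-j
  T_f waits on lock-q — all released -> runs and releases lock-t
  T_a waits on lock-q — all released -> runs and releases lock-g
  T_h waits on lock-g and lock-q — all released -> runs and releases lock-s and lock-o
  T_c waits on lock-o — all released -> runs and releases lock-a
  T_d waits on lock-t — all released -> runs and releases lock-n
  T_g waits on lock-g, lock-t and lock-q — all released -> runs and releases lock-p


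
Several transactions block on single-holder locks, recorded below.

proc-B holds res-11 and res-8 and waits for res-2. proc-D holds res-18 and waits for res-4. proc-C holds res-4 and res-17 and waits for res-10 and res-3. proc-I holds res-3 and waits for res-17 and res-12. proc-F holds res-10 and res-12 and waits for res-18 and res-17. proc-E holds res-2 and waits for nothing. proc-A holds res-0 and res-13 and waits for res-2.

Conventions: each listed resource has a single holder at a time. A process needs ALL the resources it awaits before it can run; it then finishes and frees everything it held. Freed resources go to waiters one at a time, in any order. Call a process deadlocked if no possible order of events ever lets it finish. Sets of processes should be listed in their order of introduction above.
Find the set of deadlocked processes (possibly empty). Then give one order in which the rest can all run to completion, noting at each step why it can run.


Deadlocked: proc-D, proc-C, proc-I and proc-F.
Key observation: the knot is the closed ring of waits proc-C -> proc-I -> proc-C; proc-D and proc-F are caught in further circular waits.
The rest can finish in the order proc-E, proc-B, proc-A.
Walking it through:
  proc-E: no waits; runs immediately, freeing res-2
  proc-B waits on res-2 — all released -> runs and releases res-11 and res-8
  proc-A waits on res-2 — all released -> runs and releases res-0 and res-13
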